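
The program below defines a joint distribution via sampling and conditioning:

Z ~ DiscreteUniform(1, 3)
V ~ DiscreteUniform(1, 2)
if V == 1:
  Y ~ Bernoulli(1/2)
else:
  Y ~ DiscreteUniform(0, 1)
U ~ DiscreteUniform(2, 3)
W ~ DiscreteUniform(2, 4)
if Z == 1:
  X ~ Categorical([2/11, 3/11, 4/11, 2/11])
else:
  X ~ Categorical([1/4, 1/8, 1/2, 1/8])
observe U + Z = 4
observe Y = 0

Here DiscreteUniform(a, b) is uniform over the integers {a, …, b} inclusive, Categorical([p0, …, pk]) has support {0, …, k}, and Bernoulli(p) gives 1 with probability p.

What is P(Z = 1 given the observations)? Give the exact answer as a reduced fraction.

P(Z = 1 | obs) = 1/2

Enumerate traces; 48 have nonzero weight after conditioning:
  (Z=1, V=1, Y=0, U=3, W=2, X=0) weight 1/396
  (Z=1, V=1, Y=0, U=3, W=2, X=1) weight 1/264
  (Z=1, V=1, Y=0, U=3, W=2, X=2) weight 1/198
  (Z=1, V=1, Y=0, U=3, W=2, X=3) weight 1/396
  (Z=1, V=1, Y=0, U=3, W=3, X=0) weight 1/396
  (Z=1, V=1, Y=0, U=3, W=3, X=1) weight 1/264
  (Z=1, V=1, Y=0, U=3, W=3, X=2) weight 1/198
  (Z=1, V=1, Y=0, U=3, W=3, X=3) weight 1/396
  (Z=2, V=1, Y=0, U=2, W=2, X=0) weight 1/288
  … 39 more
Group by Z:
  weight(Z=1) = 1/12
  weight(Z=2) = 1/12
Total weight = 1/12 + 1/12 = 1/6
P(Z=1 | obs) = 1/12 / 1/6 = 1/2
P(Z=2 | obs) = 1/12 / 1/6 = 1/2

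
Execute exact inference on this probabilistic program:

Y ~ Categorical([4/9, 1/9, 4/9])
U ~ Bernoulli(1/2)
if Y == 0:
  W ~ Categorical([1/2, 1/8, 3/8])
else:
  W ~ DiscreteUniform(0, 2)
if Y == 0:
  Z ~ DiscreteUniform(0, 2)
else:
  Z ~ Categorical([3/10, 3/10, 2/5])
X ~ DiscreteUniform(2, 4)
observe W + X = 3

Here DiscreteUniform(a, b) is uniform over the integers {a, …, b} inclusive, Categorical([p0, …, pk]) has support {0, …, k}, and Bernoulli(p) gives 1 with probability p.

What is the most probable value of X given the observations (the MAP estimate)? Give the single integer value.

argmax_v P(X = v | obs) = 3

Enumerate traces; 36 have nonzero weight after conditioning:
  (Y=0, U=0, W=0, Z=0, X=3) weight 1/81
  (Y=0, U=0, W=0, Z=1, X=3) weight 1/81
  (Y=0, U=0, W=0, Z=2, X=3) weight 1/81
  (Y=0, U=0, W=1, Z=0, X=2) weight 1/324
  (Y=0, U=0, W=1, Z=1, X=2) weight 1/324
  (Y=0, U=0, W=1, Z=2, X=2) weight 1/324
  (Y=0, U=1, W=0, Z=0, X=3) weight 1/81
  (Y=0, U=1, W=0, Z=1, X=3) weight 1/81
  … 28 more
Group by X:
  weight(X=2) = 13/162
  weight(X=3) = 11/81
Total weight = 13/162 + 11/81 = 35/162
P(X=2 | obs) = 13/162 / 35/162 = 13/35
P(X=3 | obs) = 11/81 / 35/162 = 22/35
argmax = 3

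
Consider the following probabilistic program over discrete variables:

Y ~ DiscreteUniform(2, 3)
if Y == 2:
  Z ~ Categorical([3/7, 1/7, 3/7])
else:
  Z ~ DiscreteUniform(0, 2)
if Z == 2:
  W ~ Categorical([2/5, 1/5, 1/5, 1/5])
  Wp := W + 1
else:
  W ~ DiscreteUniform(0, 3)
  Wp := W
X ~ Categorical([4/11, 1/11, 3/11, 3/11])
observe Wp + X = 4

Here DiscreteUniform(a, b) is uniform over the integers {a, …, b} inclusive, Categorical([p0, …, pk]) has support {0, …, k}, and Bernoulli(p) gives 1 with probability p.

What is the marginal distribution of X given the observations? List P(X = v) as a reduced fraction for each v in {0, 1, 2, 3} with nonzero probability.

Enumerate traces; 20 have nonzero weight after conditioning:
  (Y=2, Z=0, W=1, X=3) weight 9/616
  (Y=2, Z=0, W=2, X=2) weight 9/616
  (Y=2, Z=0, W=3, X=1) weight 3/616
  (Y=2, Z=1, W=1, X=3) weight 3/616
  (Y=2, Z=1, W=2, X=2) weight 3/616
  (Y=2, Z=1, W=3, X=1) weight 1/616
  (Y=2, Z=2, W=0, X=3) weight 9/385
  (Y=2, Z=2, W=1, X=2) weight 9/770
  (Y=2, Z=2, W=3, X=0) weight 6/385
  … 11 more
Group by X:
  weight(X=0) = 32/1155
  weight(X=1) = 97/4620
  weight(X=2) = 97/1540
  weight(X=3) = 129/1540
Total weight = 32/1155 + 97/4620 + 97/1540 + 129/1540 = 43/220
P(X=0 | obs) = 32/1155 / 43/220 = 128/903
P(X=1 | obs) = 97/4620 / 43/220 = 97/903
P(X=2 | obs) = 97/1540 / 43/220 = 97/301
P(X=3 | obs) = 129/1540 / 43/220 = 3/7

P(X=0) = 128/903, P(X=1) = 97/903, P(X=2) = 97/301, P(X=3) = 3/7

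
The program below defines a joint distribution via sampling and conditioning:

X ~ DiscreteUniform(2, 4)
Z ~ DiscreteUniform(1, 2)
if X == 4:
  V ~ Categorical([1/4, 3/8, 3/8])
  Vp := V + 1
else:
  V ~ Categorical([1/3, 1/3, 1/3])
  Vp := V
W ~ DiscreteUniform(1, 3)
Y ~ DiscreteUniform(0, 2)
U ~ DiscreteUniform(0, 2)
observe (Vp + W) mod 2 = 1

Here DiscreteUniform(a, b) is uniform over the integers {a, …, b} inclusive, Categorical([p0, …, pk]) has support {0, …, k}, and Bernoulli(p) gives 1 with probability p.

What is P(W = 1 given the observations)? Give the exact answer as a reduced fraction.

Enumerate traces; 252 have nonzero weight after conditioning:
  (X=2, Z=1, V=0, W=1, Y=0, U=0) weight 1/486
  (X=2, Z=1, V=0, W=1, Y=0, U=1) weight 1/486
  (X=2, Z=1, V=0, W=1, Y=0, U=2) weight 1/486
  (X=2, Z=1, V=0, W=1, Y=1, U=0) weight 1/486
  (X=2, Z=1, V=0, W=1, Y=1, U=1) weight 1/486
  (X=2, Z=1, V=0, W=1, Y=1, U=2) weight 1/486
  (X=2, Z=1, V=0, W=1, Y=2, U=0) weight 1/486
  (X=2, Z=1, V=0, W=1, Y=2, U=1) weight 1/486
  (X=2, Z=1, V=0, W=3, Y=0, U=0) weight 1/486
  (X=2, Z=1, V=1, W=2, Y=0, U=0) weight 1/486
  … 242 more
Group by W:
  weight(W=1) = 41/216
  weight(W=2) = 31/216
  weight(W=3) = 41/216
Total weight = 41/216 + 31/216 + 41/216 = 113/216
P(W=1 | obs) = 41/216 / 113/216 = 41/113
P(W=2 | obs) = 31/216 / 113/216 = 31/113
P(W=3 | obs) = 41/216 / 113/216 = 41/113

P(W = 1 | obs) = 41/113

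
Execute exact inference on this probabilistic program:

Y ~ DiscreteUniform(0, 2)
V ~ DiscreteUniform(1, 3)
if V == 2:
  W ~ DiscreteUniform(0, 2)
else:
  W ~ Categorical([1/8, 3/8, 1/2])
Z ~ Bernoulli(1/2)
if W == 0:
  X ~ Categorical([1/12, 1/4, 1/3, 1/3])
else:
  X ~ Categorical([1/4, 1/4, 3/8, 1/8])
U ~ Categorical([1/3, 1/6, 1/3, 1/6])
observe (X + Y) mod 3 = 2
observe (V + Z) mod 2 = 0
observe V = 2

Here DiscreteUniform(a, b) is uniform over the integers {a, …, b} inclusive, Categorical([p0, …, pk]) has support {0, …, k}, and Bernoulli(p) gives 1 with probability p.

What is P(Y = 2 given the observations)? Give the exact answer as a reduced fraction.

Enumerate traces; 48 have nonzero weight after conditioning:
  (Y=0, V=2, W=0, Z=0, X=2, U=0) weight 1/486
  (Y=0, V=2, W=0, Z=0, X=2, U=1) weight 1/972
  (Y=0, V=2, W=0, Z=0, X=2, U=2) weight 1/486
  (Y=0, V=2, W=0, Z=0, X=2, U=3) weight 1/972
  (Y=0, V=2, W=1, Z=0, X=2, U=0) weight 1/432
  (Y=0, V=2, W=1, Z=0, X=2, U=1) weight 1/864
  (Y=0, V=2, W=1, Z=0, X=2, U=2) weight 1/432
  (Y=0, V=2, W=1, Z=0, X=2, U=3) weight 1/864
  (Y=1, V=2, W=0, Z=0, X=1, U=0) weight 1/648
  (Y=2, V=2, W=0, Z=0, X=0, U=0) weight 1/1944
  … 38 more
Group by Y:
  weight(Y=0) = 13/648
  weight(Y=1) = 1/72
  weight(Y=2) = 7/324
Total weight = 13/648 + 1/72 + 7/324 = 1/18
P(Y=0 | obs) = 13/648 / 1/18 = 13/36
P(Y=1 | obs) = 1/72 / 1/18 = 1/4
P(Y=2 | obs) = 7/324 / 1/18 = 7/18

P(Y = 2 | obs) = 7/18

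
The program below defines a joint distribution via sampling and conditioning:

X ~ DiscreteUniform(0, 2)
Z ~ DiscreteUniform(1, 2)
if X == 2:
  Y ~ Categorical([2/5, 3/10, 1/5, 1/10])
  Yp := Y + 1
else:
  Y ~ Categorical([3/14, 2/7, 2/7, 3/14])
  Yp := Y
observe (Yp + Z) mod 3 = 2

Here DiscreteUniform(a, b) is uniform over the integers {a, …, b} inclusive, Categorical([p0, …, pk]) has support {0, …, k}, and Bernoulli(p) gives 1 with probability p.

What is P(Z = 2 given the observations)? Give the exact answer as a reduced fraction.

Enumerate traces; 9 have nonzero weight after conditioning:
  (X=0, Z=1, Y=1) weight 1/21
  (X=0, Z=2, Y=0) weight 1/28
  (X=0, Z=2, Y=3) weight 1/28
  (X=1, Z=1, Y=1) weight 1/21
  (X=1, Z=2, Y=0) weight 1/28
  (X=1, Z=2, Y=3) weight 1/28
  (X=2, Z=1, Y=0) weight 1/15
  (X=2, Z=1, Y=3) weight 1/60
  … 1 more
Group by Z:
  weight(Z=1) = 5/28
  weight(Z=2) = 37/210
Total weight = 5/28 + 37/210 = 149/420
P(Z=1 | obs) = 5/28 / 149/420 = 75/149
P(Z=2 | obs) = 37/210 / 149/420 = 74/149

P(Z = 2 | obs) = 74/149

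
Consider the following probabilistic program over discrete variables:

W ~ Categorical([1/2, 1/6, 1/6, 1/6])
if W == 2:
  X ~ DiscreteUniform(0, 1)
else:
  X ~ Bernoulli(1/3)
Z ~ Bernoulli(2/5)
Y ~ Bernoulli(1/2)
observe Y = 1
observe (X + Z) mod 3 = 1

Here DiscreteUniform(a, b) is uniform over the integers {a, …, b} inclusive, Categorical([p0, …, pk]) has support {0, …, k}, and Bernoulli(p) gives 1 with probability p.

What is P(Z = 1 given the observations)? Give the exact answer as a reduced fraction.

P(Z = 1 | obs) = 46/85

Enumerate traces; 8 have nonzero weight after conditioning:
  (W=0, X=0, Z=1, Y=1) weight 1/15
  (W=0, X=1, Z=0, Y=1) weight 1/20
  (W=1, X=0, Z=1, Y=1) weight 1/45
  (W=1, X=1, Z=0, Y=1) weight 1/60
  (W=2, X=0, Z=1, Y=1) weight 1/60
  (W=2, X=1, Z=0, Y=1) weight 1/40
  (W=3, X=0, Z=1, Y=1) weight 1/45
  (W=3, X=1, Z=0, Y=1) weight 1/60
Group by Z:
  weight(Z=0) = 13/120
  weight(Z=1) = 23/180
Total weight = 13/120 + 23/180 = 17/72
P(Z=0 | obs) = 13/120 / 17/72 = 39/85
P(Z=1 | obs) = 23/180 / 17/72 = 46/85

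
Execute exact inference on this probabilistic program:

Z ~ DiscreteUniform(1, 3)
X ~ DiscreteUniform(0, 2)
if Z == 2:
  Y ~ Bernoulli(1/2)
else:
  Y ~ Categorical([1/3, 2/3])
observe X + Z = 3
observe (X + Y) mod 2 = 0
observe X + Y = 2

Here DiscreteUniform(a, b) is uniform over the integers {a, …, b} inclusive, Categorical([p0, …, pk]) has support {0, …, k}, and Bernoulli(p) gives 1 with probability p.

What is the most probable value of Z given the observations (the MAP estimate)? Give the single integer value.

Enumerate traces; 2 have nonzero weight after conditioning:
  (Z=1, X=2, Y=0) weight 1/27
  (Z=2, X=1, Y=1) weight 1/18
Group by Z:
  weight(Z=1) = 1/27
  weight(Z=2) = 1/18
Total weight = 1/27 + 1/18 = 5/54
P(Z=1 | obs) = 1/27 / 5/54 = 2/5
P(Z=2 | obs) = 1/18 / 5/54 = 3/5
argmax = 2

argmax_v P(Z = v | obs) = 2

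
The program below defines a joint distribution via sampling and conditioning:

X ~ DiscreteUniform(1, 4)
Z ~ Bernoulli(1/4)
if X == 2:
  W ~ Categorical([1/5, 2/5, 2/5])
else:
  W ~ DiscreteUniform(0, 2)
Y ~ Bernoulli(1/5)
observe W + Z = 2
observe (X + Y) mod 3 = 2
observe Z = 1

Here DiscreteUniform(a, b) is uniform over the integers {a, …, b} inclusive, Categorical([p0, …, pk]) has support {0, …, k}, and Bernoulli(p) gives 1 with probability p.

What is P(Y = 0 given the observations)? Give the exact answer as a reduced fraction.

Enumerate traces; 3 have nonzero weight after conditioning:
  (X=1, Z=1, W=1, Y=1) weight 1/240
  (X=2, Z=1, W=1, Y=0) weight 1/50
  (X=4, Z=1, W=1, Y=1) weight 1/240
Group by Y:
  weight(Y=0) = 1/50
  weight(Y=1) = 1/120
Total weight = 1/50 + 1/120 = 17/600
P(Y=0 | obs) = 1/50 / 17/600 = 12/17
P(Y=1 | obs) = 1/120 / 17/600 = 5/17

P(Y = 0 | obs) = 12/17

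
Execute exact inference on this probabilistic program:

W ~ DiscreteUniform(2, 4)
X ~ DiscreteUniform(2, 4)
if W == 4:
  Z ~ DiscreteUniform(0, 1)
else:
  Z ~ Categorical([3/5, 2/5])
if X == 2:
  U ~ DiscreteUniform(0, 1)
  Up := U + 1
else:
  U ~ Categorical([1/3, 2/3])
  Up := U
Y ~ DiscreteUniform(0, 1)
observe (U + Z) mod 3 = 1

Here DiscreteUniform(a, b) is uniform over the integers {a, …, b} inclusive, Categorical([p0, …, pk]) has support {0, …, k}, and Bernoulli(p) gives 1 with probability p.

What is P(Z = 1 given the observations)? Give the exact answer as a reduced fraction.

Enumerate traces; 36 have nonzero weight after conditioning:
  (W=2, X=2, Z=0, U=1, Y=0) weight 1/60
  (W=2, X=2, Z=0, U=1, Y=1) weight 1/60
  (W=2, X=2, Z=1, U=0, Y=0) weight 1/90
  (W=2, X=2, Z=1, U=0, Y=1) weight 1/90
  (W=2, X=3, Z=0, U=1, Y=0) weight 1/45
  (W=2, X=3, Z=0, U=1, Y=1) weight 1/45
  (W=2, X=3, Z=1, U=0, Y=0) weight 1/135
  (W=2, X=3, Z=1, U=0, Y=1) weight 1/135
  … 28 more
Group by Z:
  weight(Z=0) = 187/540
  weight(Z=1) = 91/540
Total weight = 187/540 + 91/540 = 139/270
P(Z=0 | obs) = 187/540 / 139/270 = 187/278
P(Z=1 | obs) = 91/540 / 139/270 = 91/278

P(Z = 1 | obs) = 91/278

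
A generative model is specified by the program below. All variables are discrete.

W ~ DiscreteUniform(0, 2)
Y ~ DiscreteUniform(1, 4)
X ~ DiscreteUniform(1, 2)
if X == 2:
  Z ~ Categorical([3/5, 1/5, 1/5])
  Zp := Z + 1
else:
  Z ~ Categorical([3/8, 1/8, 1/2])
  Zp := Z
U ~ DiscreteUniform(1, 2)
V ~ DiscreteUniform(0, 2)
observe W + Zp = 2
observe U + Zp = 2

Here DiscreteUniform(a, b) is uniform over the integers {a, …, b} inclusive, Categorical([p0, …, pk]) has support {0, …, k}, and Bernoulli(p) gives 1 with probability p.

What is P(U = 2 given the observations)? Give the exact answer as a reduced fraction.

Enumerate traces; 36 have nonzero weight after conditioning:
  (W=1, Y=1, X=1, Z=1, U=1, V=0) weight 1/1152
  (W=1, Y=1, X=1, Z=1, U=1, V=1) weight 1/1152
  (W=1, Y=1, X=1, Z=1, U=1, V=2) weight 1/1152
  (W=1, Y=1, X=2, Z=0, U=1, V=0) weight 1/240
  (W=1, Y=1, X=2, Z=0, U=1, V=1) weight 1/240
  (W=1, Y=1, X=2, Z=0, U=1, V=2) weight 1/240
  (W=1, Y=2, X=1, Z=1, U=1, V=0) weight 1/1152
  (W=1, Y=2, X=1, Z=1, U=1, V=1) weight 1/1152
  (W=2, Y=1, X=1, Z=0, U=2, V=0) weight 1/384
  … 27 more
Group by U:
  weight(U=1) = 29/480
  weight(U=2) = 1/32
Total weight = 29/480 + 1/32 = 11/120
P(U=1 | obs) = 29/480 / 11/120 = 29/44
P(U=2 | obs) = 1/32 / 11/120 = 15/44

P(U = 2 | obs) = 15/44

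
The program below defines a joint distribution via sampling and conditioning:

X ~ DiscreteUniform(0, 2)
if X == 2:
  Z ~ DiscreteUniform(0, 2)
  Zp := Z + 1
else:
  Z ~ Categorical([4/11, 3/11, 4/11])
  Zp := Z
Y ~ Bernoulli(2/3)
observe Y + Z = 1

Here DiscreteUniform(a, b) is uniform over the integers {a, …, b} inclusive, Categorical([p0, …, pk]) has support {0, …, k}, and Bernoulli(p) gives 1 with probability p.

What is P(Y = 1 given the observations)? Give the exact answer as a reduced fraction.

Enumerate traces; 6 have nonzero weight after conditioning:
  (X=0, Z=0, Y=1) weight 8/99
  (X=0, Z=1, Y=0) weight 1/33
  (X=1, Z=0, Y=1) weight 8/99
  (X=1, Z=1, Y=0) weight 1/33
  (X=2, Z=0, Y=1) weight 2/27
  (X=2, Z=1, Y=0) weight 1/27
Group by Y:
  weight(Y=0) = 29/297
  weight(Y=1) = 70/297
Total weight = 29/297 + 70/297 = 1/3
P(Y=0 | obs) = 29/297 / 1/3 = 29/99
P(Y=1 | obs) = 70/297 / 1/3 = 70/99

P(Y = 1 | obs) = 70/99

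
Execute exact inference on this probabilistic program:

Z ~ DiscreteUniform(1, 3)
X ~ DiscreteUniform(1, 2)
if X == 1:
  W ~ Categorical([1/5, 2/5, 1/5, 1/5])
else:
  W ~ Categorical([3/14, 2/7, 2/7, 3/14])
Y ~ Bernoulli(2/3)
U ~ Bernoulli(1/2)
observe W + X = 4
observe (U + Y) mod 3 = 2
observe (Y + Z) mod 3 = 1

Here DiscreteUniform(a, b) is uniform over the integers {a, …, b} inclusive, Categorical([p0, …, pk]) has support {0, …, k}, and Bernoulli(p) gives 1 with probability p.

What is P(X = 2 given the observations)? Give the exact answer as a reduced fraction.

Enumerate traces; 2 have nonzero weight after conditioning:
  (Z=3, X=1, W=3, Y=1, U=1) weight 1/90
  (Z=3, X=2, W=2, Y=1, U=1) weight 1/63
Group by X:
  weight(X=1) = 1/90
  weight(X=2) = 1/63
Total weight = 1/90 + 1/63 = 17/630
P(X=1 | obs) = 1/90 / 17/630 = 7/17
P(X=2 | obs) = 1/63 / 17/630 = 10/17

P(X = 2 | obs) = 10/17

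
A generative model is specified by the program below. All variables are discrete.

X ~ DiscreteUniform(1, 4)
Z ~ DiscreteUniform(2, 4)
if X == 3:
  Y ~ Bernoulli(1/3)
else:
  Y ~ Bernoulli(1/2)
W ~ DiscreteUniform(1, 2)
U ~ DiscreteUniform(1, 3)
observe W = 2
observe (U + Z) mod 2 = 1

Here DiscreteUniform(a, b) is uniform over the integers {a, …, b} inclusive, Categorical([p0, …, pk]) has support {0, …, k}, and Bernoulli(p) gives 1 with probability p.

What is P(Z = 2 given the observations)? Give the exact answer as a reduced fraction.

P(Z = 2 | obs) = 2/5

Enumerate traces; 40 have nonzero weight after conditioning:
  (X=1, Z=2, Y=0, W=2, U=1) weight 1/144
  (X=1, Z=2, Y=0, W=2, U=3) weight 1/144
  (X=1, Z=2, Y=1, W=2, U=1) weight 1/144
  (X=1, Z=2, Y=1, W=2, U=3) weight 1/144
  (X=1, Z=3, Y=0, W=2, U=2) weight 1/144
  (X=1, Z=3, Y=1, W=2, U=2) weight 1/144
  (X=1, Z=4, Y=0, W=2, U=1) weight 1/144
  (X=1, Z=4, Y=0, W=2, U=3) weight 1/144
  … 32 more
Group by Z:
  weight(Z=2) = 1/9
  weight(Z=3) = 1/18
  weight(Z=4) = 1/9
Total weight = 1/9 + 1/18 + 1/9 = 5/18
P(Z=2 | obs) = 1/9 / 5/18 = 2/5
P(Z=3 | obs) = 1/18 / 5/18 = 1/5
P(Z=4 | obs) = 1/9 / 5/18 = 2/5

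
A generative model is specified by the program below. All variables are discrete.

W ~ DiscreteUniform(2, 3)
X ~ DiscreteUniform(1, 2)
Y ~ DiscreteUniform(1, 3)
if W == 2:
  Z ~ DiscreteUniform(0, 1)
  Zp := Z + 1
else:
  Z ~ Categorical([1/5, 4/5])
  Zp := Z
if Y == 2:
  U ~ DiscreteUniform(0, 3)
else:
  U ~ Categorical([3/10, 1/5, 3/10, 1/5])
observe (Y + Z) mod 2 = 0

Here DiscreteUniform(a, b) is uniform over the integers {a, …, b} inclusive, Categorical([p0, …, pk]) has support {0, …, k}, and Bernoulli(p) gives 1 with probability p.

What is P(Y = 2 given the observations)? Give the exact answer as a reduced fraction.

P(Y = 2 | obs) = 7/33

Enumerate traces; 48 have nonzero weight after conditioning:
  (W=2, X=1, Y=1, Z=1, U=0) weight 1/80
  (W=2, X=1, Y=1, Z=1, U=1) weight 1/120
  (W=2, X=1, Y=1, Z=1, U=2) weight 1/80
  (W=2, X=1, Y=1, Z=1, U=3) weight 1/120
  (W=2, X=1, Y=2, Z=0, U=0) weight 1/96
  (W=2, X=1, Y=2, Z=0, U=1) weight 1/96
  (W=2, X=1, Y=2, Z=0, U=2) weight 1/96
  (W=2, X=1, Y=2, Z=0, U=3) weight 1/96
  (W=2, X=1, Y=3, Z=1, U=0) weight 1/80
  … 39 more
Group by Y:
  weight(Y=1) = 13/60
  weight(Y=2) = 7/60
  weight(Y=3) = 13/60
Total weight = 13/60 + 7/60 + 13/60 = 11/20
P(Y=1 | obs) = 13/60 / 11/20 = 13/33
P(Y=2 | obs) = 7/60 / 11/20 = 7/33
P(Y=3 | obs) = 13/60 / 11/20 = 13/33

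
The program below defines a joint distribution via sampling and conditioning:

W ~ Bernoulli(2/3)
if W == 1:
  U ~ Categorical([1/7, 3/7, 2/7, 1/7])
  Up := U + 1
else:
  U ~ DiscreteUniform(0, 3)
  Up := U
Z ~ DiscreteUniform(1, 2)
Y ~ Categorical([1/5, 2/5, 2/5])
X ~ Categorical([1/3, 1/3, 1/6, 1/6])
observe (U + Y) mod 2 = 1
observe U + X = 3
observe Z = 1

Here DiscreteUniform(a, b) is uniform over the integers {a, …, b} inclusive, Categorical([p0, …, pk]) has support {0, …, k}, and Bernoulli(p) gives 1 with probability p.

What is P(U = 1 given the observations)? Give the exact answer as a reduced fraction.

Enumerate traces; 12 have nonzero weight after conditioning:
  (W=0, U=0, Z=1, Y=1, X=3) weight 1/360
  (W=0, U=1, Z=1, Y=0, X=2) weight 1/720
  (W=0, U=1, Z=1, Y=2, X=2) weight 1/360
  (W=0, U=2, Z=1, Y=1, X=1) weight 1/180
  (W=0, U=3, Z=1, Y=0, X=0) weight 1/360
  (W=0, U=3, Z=1, Y=2, X=0) weight 1/180
  (W=1, U=0, Z=1, Y=1, X=3) weight 1/315
  (W=1, U=1, Z=1, Y=0, X=2) weight 1/210
  … 4 more
Group by U:
  weight(U=0) = 1/168
  weight(U=1) = 31/1680
  weight(U=2) = 23/1260
  weight(U=3) = 1/56
Total weight = 1/168 + 31/1680 + 23/1260 + 1/56 = 61/1008
P(U=0 | obs) = 1/168 / 61/1008 = 6/61
P(U=1 | obs) = 31/1680 / 61/1008 = 93/305
P(U=2 | obs) = 23/1260 / 61/1008 = 92/305
P(U=3 | obs) = 1/56 / 61/1008 = 18/61

P(U = 1 | obs) = 93/305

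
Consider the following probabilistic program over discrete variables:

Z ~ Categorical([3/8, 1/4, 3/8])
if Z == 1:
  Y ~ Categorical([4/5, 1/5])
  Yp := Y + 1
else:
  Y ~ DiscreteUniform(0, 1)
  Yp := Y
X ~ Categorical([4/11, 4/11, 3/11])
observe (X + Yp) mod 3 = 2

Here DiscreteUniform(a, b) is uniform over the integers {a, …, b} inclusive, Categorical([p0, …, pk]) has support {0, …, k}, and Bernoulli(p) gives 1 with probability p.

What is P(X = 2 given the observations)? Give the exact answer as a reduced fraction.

P(X = 2 | obs) = 9/29

Enumerate traces; 6 have nonzero weight after conditioning:
  (Z=0, Y=0, X=2) weight 9/176
  (Z=0, Y=1, X=1) weight 3/44
  (Z=1, Y=0, X=1) weight 4/55
  (Z=1, Y=1, X=0) weight 1/55
  (Z=2, Y=0, X=2) weight 9/176
  (Z=2, Y=1, X=1) weight 3/44
Group by X:
  weight(X=0) = 1/55
  weight(X=1) = 23/110
  weight(X=2) = 9/88
Total weight = 1/55 + 23/110 + 9/88 = 29/88
P(X=0 | obs) = 1/55 / 29/88 = 8/145
P(X=1 | obs) = 23/110 / 29/88 = 92/145
P(X=2 | obs) = 9/88 / 29/88 = 9/29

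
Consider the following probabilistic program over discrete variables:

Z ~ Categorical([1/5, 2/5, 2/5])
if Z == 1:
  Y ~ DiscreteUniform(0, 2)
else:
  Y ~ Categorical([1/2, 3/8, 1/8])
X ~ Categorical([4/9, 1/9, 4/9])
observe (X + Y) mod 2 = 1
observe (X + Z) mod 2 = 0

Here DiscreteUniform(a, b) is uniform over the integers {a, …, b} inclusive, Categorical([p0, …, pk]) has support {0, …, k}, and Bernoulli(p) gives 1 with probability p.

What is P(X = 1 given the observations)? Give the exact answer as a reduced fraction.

P(X = 1 | obs) = 4/31

Enumerate traces; 6 have nonzero weight after conditioning:
  (Z=0, Y=1, X=0) weight 1/30
  (Z=0, Y=1, X=2) weight 1/30
  (Z=1, Y=0, X=1) weight 2/135
  (Z=1, Y=2, X=1) weight 2/135
  (Z=2, Y=1, X=0) weight 1/15
  (Z=2, Y=1, X=2) weight 1/15
Group by X:
  weight(X=0) = 1/10
  weight(X=1) = 4/135
  weight(X=2) = 1/10
Total weight = 1/10 + 4/135 + 1/10 = 31/135
P(X=0 | obs) = 1/10 / 31/135 = 27/62
P(X=1 | obs) = 4/135 / 31/135 = 4/31
P(X=2 | obs) = 1/10 / 31/135 = 27/62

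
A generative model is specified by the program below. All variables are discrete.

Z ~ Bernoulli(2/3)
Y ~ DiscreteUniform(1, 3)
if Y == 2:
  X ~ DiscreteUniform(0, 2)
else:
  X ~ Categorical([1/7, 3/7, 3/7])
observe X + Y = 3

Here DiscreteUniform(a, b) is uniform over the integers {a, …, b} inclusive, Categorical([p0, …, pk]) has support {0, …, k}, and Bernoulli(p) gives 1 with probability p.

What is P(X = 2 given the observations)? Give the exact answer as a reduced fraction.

Enumerate traces; 6 have nonzero weight after conditioning:
  (Z=0, Y=1, X=2) weight 1/21
  (Z=0, Y=2, X=1) weight 1/27
  (Z=0, Y=3, X=0) weight 1/63
  (Z=1, Y=1, X=2) weight 2/21
  (Z=1, Y=2, X=1) weight 2/27
  (Z=1, Y=3, X=0) weight 2/63
Group by X:
  weight(X=0) = 1/21
  weight(X=1) = 1/9
  weight(X=2) = 1/7
Total weight = 1/21 + 1/9 + 1/7 = 19/63
P(X=0 | obs) = 1/21 / 19/63 = 3/19
P(X=1 | obs) = 1/9 / 19/63 = 7/19
P(X=2 | obs) = 1/7 / 19/63 = 9/19

P(X = 2 | obs) = 9/19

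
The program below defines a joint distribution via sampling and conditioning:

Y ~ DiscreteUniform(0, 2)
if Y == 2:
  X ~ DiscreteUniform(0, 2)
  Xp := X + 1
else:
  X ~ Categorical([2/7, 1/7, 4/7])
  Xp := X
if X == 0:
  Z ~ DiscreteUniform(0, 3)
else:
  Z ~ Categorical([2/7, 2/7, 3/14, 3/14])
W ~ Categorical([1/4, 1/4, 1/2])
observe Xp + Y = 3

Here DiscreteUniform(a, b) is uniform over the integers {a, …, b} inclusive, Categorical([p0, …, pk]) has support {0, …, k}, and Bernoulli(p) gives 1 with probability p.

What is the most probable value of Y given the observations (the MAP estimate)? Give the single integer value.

argmax_v P(Y = v | obs) = 1

Enumerate traces; 24 have nonzero weight after conditioning:
  (Y=1, X=2, Z=0, W=0) weight 2/147
  (Y=1, X=2, Z=0, W=1) weight 2/147
  (Y=1, X=2, Z=0, W=2) weight 4/147
  (Y=1, X=2, Z=1, W=0) weight 2/147
  (Y=1, X=2, Z=1, W=1) weight 2/147
  (Y=1, X=2, Z=1, W=2) weight 4/147
  (Y=1, X=2, Z=2, W=0) weight 1/98
  (Y=1, X=2, Z=2, W=1) weight 1/98
  (Y=2, X=0, Z=0, W=0) weight 1/144
  … 15 more
Group by Y:
  weight(Y=1) = 4/21
  weight(Y=2) = 1/9
Total weight = 4/21 + 1/9 = 19/63
P(Y=1 | obs) = 4/21 / 19/63 = 12/19
P(Y=2 | obs) = 1/9 / 19/63 = 7/19
argmax = 1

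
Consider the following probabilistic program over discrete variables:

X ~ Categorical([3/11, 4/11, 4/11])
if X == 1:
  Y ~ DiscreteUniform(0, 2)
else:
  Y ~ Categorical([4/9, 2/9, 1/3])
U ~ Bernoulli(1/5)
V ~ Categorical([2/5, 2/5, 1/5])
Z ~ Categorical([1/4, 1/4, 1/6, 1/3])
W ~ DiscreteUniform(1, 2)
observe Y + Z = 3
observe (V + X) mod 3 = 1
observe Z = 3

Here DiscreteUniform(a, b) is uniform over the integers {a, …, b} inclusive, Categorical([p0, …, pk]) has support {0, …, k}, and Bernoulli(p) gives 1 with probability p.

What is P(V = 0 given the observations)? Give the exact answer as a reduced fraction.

P(V = 0 | obs) = 3/8

Enumerate traces; 12 have nonzero weight after conditioning:
  (X=0, Y=0, U=0, V=1, Z=3, W=1) weight 16/2475
  (X=0, Y=0, U=0, V=1, Z=3, W=2) weight 16/2475
  (X=0, Y=0, U=1, V=1, Z=3, W=1) weight 4/2475
  (X=0, Y=0, U=1, V=1, Z=3, W=2) weight 4/2475
  (X=1, Y=0, U=0, V=0, Z=3, W=1) weight 16/2475
  (X=1, Y=0, U=0, V=0, Z=3, W=2) weight 16/2475
  (X=1, Y=0, U=1, V=0, Z=3, W=1) weight 4/2475
  (X=1, Y=0, U=1, V=0, Z=3, W=2) weight 4/2475
  (X=2, Y=0, U=0, V=2, Z=3, W=1) weight 32/7425
  … 3 more
Group by V:
  weight(V=0) = 8/495
  weight(V=1) = 8/495
  weight(V=2) = 16/1485
Total weight = 8/495 + 8/495 + 16/1485 = 64/1485
P(V=0 | obs) = 8/495 / 64/1485 = 3/8
P(V=1 | obs) = 8/495 / 64/1485 = 3/8
P(V=2 | obs) = 16/1485 / 64/1485 = 1/4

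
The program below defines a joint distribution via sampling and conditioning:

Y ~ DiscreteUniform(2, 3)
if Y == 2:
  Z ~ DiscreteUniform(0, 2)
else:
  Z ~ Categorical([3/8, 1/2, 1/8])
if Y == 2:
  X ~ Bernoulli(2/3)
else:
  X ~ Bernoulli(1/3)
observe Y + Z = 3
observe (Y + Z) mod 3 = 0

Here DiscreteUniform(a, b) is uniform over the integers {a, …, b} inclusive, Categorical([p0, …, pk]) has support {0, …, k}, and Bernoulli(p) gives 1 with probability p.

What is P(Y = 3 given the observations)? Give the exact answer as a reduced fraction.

P(Y = 3 | obs) = 9/17

Enumerate traces; 4 have nonzero weight after conditioning:
  (Y=2, Z=1, X=0) weight 1/18
  (Y=2, Z=1, X=1) weight 1/9
  (Y=3, Z=0, X=0) weight 1/8
  (Y=3, Z=0, X=1) weight 1/16
Group by Y:
  weight(Y=2) = 1/6
  weight(Y=3) = 3/16
Total weight = 1/6 + 3/16 = 17/48
P(Y=2 | obs) = 1/6 / 17/48 = 8/17
P(Y=3 | obs) = 3/16 / 17/48 = 9/17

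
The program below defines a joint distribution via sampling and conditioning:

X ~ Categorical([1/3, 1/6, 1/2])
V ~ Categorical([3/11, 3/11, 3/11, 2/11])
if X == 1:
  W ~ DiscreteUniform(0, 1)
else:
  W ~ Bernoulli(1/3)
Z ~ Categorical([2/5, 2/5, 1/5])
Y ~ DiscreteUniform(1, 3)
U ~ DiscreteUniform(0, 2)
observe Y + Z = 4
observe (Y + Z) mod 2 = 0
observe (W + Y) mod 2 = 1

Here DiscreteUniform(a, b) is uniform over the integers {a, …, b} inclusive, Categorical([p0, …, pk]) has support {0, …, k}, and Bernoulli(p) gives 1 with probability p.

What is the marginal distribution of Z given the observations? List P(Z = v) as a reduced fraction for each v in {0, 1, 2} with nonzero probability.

Enumerate traces; 72 have nonzero weight after conditioning:
  (X=0, V=0, W=0, Z=1, Y=3, U=0) weight 4/1485
  (X=0, V=0, W=0, Z=1, Y=3, U=1) weight 4/1485
  (X=0, V=0, W=0, Z=1, Y=3, U=2) weight 4/1485
  (X=0, V=0, W=1, Z=2, Y=2, U=0) weight 1/1485
  (X=0, V=0, W=1, Z=2, Y=2, U=1) weight 1/1485
  (X=0, V=0, W=1, Z=2, Y=2, U=2) weight 1/1485
  (X=0, V=1, W=0, Z=1, Y=3, U=0) weight 4/1485
  (X=0, V=1, W=0, Z=1, Y=3, U=1) weight 4/1485
  … 64 more
Group by Z:
  weight(Z=1) = 23/270
  weight(Z=2) = 13/540
Total weight = 23/270 + 13/540 = 59/540
P(Z=1 | obs) = 23/270 / 59/540 = 46/59
P(Z=2 | obs) = 13/540 / 59/540 = 13/59

P(Z=1) = 46/59, P(Z=2) = 13/59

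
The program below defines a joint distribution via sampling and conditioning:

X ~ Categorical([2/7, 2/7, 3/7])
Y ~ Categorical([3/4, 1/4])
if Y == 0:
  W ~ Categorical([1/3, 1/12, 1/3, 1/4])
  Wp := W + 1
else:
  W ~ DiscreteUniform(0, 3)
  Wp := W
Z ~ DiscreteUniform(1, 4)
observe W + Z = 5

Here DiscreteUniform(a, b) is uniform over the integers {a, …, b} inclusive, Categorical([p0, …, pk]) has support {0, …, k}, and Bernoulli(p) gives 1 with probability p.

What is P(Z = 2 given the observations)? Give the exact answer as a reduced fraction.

P(Z = 2 | obs) = 4/11

Enumerate traces; 18 have nonzero weight after conditioning:
  (X=0, Y=0, W=1, Z=4) weight 1/224
  (X=0, Y=0, W=2, Z=3) weight 1/56
  (X=0, Y=0, W=3, Z=2) weight 3/224
  (X=0, Y=1, W=1, Z=4) weight 1/224
  (X=0, Y=1, W=2, Z=3) weight 1/224
  (X=0, Y=1, W=3, Z=2) weight 1/224
  (X=1, Y=0, W=1, Z=4) weight 1/224
  (X=1, Y=0, W=2, Z=3) weight 1/56
  … 10 more
Group by Z:
  weight(Z=2) = 1/16
  weight(Z=3) = 5/64
  weight(Z=4) = 1/32
Total weight = 1/16 + 5/64 + 1/32 = 11/64
P(Z=2 | obs) = 1/16 / 11/64 = 4/11
P(Z=3 | obs) = 5/64 / 11/64 = 5/11
P(Z=4 | obs) = 1/32 / 11/64 = 2/11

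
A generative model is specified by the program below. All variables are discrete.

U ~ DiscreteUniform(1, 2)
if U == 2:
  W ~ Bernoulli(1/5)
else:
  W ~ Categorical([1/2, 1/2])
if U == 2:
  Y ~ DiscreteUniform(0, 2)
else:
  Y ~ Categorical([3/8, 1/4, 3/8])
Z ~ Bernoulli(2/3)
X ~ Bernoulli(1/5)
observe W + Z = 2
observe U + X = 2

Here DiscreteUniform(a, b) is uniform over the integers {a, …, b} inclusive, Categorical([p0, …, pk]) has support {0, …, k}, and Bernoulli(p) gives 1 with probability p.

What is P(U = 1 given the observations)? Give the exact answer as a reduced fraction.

Enumerate traces; 6 have nonzero weight after conditioning:
  (U=1, W=1, Y=0, Z=1, X=1) weight 1/80
  (U=1, W=1, Y=1, Z=1, X=1) weight 1/120
  (U=1, W=1, Y=2, Z=1, X=1) weight 1/80
  (U=2, W=1, Y=0, Z=1, X=0) weight 4/225
  (U=2, W=1, Y=1, Z=1, X=0) weight 4/225
  (U=2, W=1, Y=2, Z=1, X=0) weight 4/225
Group by U:
  weight(U=1) = 1/30
  weight(U=2) = 4/75
Total weight = 1/30 + 4/75 = 13/150
P(U=1 | obs) = 1/30 / 13/150 = 5/13
P(U=2 | obs) = 4/75 / 13/150 = 8/13

P(U = 1 | obs) = 5/13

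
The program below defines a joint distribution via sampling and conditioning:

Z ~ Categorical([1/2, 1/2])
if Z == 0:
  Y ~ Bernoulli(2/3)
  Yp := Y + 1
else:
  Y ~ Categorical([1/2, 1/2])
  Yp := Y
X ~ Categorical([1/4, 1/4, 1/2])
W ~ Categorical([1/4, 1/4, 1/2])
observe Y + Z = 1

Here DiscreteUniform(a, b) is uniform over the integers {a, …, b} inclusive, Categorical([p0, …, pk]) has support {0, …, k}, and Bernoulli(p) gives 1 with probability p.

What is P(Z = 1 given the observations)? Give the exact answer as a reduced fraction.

P(Z = 1 | obs) = 3/7

Enumerate traces; 18 have nonzero weight after conditioning:
  (Z=0, Y=1, X=0, W=0) weight 1/48
  (Z=0, Y=1, X=0, W=1) weight 1/48
  (Z=0, Y=1, X=0, W=2) weight 1/24
  (Z=0, Y=1, X=1, W=0) weight 1/48
  (Z=0, Y=1, X=1, W=1) weight 1/48
  (Z=0, Y=1, X=1, W=2) weight 1/24
  (Z=0, Y=1, X=2, W=0) weight 1/24
  (Z=0, Y=1, X=2, W=1) weight 1/24
  (Z=1, Y=0, X=0, W=0) weight 1/64
  … 9 more
Group by Z:
  weight(Z=0) = 1/3
  weight(Z=1) = 1/4
Total weight = 1/3 + 1/4 = 7/12
P(Z=0 | obs) = 1/3 / 7/12 = 4/7
P(Z=1 | obs) = 1/4 / 7/12 = 3/7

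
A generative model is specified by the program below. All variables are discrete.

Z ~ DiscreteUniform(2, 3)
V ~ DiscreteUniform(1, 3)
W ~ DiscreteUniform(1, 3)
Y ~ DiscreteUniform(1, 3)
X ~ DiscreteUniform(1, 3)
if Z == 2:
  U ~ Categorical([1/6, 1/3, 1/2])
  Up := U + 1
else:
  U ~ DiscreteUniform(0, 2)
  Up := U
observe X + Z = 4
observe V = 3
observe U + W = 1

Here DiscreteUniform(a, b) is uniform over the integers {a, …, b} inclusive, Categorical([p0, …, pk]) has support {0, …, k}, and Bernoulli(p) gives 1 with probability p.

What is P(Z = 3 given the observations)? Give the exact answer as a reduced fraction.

P(Z = 3 | obs) = 2/3

Enumerate traces; 6 have nonzero weight after conditioning:
  (Z=2, V=3, W=1, Y=1, X=2, U=0) weight 1/972
  (Z=2, V=3, W=1, Y=2, X=2, U=0) weight 1/972
  (Z=2, V=3, W=1, Y=3, X=2, U=0) weight 1/972
  (Z=3, V=3, W=1, Y=1, X=1, U=0) weight 1/486
  (Z=3, V=3, W=1, Y=2, X=1, U=0) weight 1/486
  (Z=3, V=3, W=1, Y=3, X=1, U=0) weight 1/486
Group by Z:
  weight(Z=2) = 1/324
  weight(Z=3) = 1/162
Total weight = 1/324 + 1/162 = 1/108
P(Z=2 | obs) = 1/324 / 1/108 = 1/3
P(Z=3 | obs) = 1/162 / 1/108 = 2/3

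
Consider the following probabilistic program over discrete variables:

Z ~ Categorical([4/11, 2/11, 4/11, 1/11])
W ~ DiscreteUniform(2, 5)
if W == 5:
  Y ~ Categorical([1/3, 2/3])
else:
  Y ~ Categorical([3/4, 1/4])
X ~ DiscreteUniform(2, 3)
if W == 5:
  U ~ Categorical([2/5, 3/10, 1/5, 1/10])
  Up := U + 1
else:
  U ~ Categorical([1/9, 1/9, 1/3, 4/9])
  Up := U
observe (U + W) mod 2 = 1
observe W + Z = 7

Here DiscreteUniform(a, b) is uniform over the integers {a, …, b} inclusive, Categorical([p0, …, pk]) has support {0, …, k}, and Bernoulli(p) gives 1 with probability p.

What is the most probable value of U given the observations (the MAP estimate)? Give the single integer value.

Enumerate traces; 16 have nonzero weight after conditioning:
  (Z=2, W=5, Y=0, X=2, U=0) weight 1/165
  (Z=2, W=5, Y=0, X=2, U=2) weight 1/330
  (Z=2, W=5, Y=0, X=3, U=0) weight 1/165
  (Z=2, W=5, Y=0, X=3, U=2) weight 1/330
  (Z=2, W=5, Y=1, X=2, U=0) weight 2/165
  (Z=2, W=5, Y=1, X=2, U=2) weight 1/165
  (Z=2, W=5, Y=1, X=3, U=0) weight 2/165
  (Z=2, W=5, Y=1, X=3, U=2) weight 1/165
  (Z=3, W=4, Y=0, X=2, U=1) weight 1/1056
  (Z=3, W=4, Y=0, X=2, U=3) weight 1/264
  … 6 more
Group by U:
  weight(U=0) = 2/55
  weight(U=1) = 1/396
  weight(U=2) = 1/55
  weight(U=3) = 1/99
Total weight = 2/55 + 1/396 + 1/55 + 1/99 = 133/1980
P(U=0 | obs) = 2/55 / 133/1980 = 72/133
P(U=1 | obs) = 1/396 / 133/1980 = 5/133
P(U=2 | obs) = 1/55 / 133/1980 = 36/133
P(U=3 | obs) = 1/99 / 133/1980 = 20/133
argmax = 0

argmax_v P(U = v | obs) = 0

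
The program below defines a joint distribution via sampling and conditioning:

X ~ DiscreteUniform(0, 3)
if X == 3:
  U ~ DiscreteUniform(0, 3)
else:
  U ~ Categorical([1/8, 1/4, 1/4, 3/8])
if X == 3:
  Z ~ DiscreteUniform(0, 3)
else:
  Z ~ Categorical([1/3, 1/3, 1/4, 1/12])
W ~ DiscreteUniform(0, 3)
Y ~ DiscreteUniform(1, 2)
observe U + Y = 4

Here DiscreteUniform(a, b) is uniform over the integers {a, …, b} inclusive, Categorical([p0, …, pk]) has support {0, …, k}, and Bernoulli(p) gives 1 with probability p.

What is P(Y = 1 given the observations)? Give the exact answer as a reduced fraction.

P(Y = 1 | obs) = 11/19

Enumerate traces; 128 have nonzero weight after conditioning:
  (X=0, U=2, Z=0, W=0, Y=2) weight 1/384
  (X=0, U=2, Z=0, W=1, Y=2) weight 1/384
  (X=0, U=2, Z=0, W=2, Y=2) weight 1/384
  (X=0, U=2, Z=0, W=3, Y=2) weight 1/384
  (X=0, U=2, Z=1, W=0, Y=2) weight 1/384
  (X=0, U=2, Z=1, W=1, Y=2) weight 1/384
  (X=0, U=2, Z=1, W=2, Y=2) weight 1/384
  (X=0, U=2, Z=1, W=3, Y=2) weight 1/384
  (X=0, U=3, Z=0, W=0, Y=1) weight 1/256
  … 119 more
Group by Y:
  weight(Y=1) = 11/64
  weight(Y=2) = 1/8
Total weight = 11/64 + 1/8 = 19/64
P(Y=1 | obs) = 11/64 / 19/64 = 11/19
P(Y=2 | obs) = 1/8 / 19/64 = 8/19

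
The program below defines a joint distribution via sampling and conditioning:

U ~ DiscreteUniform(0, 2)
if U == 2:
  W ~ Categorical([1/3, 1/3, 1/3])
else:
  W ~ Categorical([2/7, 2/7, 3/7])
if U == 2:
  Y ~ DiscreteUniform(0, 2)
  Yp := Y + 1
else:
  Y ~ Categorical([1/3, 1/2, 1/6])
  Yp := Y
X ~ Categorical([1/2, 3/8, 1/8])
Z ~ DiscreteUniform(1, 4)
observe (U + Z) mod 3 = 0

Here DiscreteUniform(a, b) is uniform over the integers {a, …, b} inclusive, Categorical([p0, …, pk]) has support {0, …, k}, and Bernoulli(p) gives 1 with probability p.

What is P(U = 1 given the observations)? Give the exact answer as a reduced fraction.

Enumerate traces; 108 have nonzero weight after conditioning:
  (U=0, W=0, Y=0, X=0, Z=3) weight 1/252
  (U=0, W=0, Y=0, X=1, Z=3) weight 1/336
  (U=0, W=0, Y=0, X=2, Z=3) weight 1/1008
  (U=0, W=0, Y=1, X=0, Z=3) weight 1/168
  (U=0, W=0, Y=1, X=1, Z=3) weight 1/224
  (U=0, W=0, Y=1, X=2, Z=3) weight 1/672
  (U=0, W=0, Y=2, X=0, Z=3) weight 1/504
  (U=0, W=0, Y=2, X=1, Z=3) weight 1/672
  (U=1, W=0, Y=0, X=0, Z=2) weight 1/252
  (U=2, W=0, Y=0, X=0, Z=1) weight 1/216
  … 98 more
Group by U:
  weight(U=0) = 1/12
  weight(U=1) = 1/12
  weight(U=2) = 1/6
Total weight = 1/12 + 1/12 + 1/6 = 1/3
P(U=0 | obs) = 1/12 / 1/3 = 1/4
P(U=1 | obs) = 1/12 / 1/3 = 1/4
P(U=2 | obs) = 1/6 / 1/3 = 1/2

P(U = 1 | obs) = 1/4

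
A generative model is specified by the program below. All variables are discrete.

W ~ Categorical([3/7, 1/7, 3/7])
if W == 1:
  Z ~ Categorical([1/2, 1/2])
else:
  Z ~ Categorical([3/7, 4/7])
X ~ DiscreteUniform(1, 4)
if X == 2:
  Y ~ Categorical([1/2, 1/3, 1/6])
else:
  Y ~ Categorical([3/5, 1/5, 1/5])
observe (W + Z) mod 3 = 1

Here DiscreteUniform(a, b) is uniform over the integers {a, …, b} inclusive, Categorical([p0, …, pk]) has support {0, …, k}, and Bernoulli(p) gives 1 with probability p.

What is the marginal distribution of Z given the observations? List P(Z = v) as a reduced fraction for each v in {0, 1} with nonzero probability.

P(Z=0) = 7/31, P(Z=1) = 24/31

Enumerate traces; 24 have nonzero weight after conditioning:
  (W=0, Z=1, X=1, Y=0) weight 9/245
  (W=0, Z=1, X=1, Y=1) weight 3/245
  (W=0, Z=1, X=1, Y=2) weight 3/245
  (W=0, Z=1, X=2, Y=0) weight 3/98
  (W=0, Z=1, X=2, Y=1) weight 1/49
  (W=0, Z=1, X=2, Y=2) weight 1/98
  (W=0, Z=1, X=3, Y=0) weight 9/245
  (W=0, Z=1, X=3, Y=1) weight 3/245
  (W=1, Z=0, X=1, Y=0) weight 3/280
  … 15 more
Group by Z:
  weight(Z=0) = 1/14
  weight(Z=1) = 12/49
Total weight = 1/14 + 12/49 = 31/98
P(Z=0 | obs) = 1/14 / 31/98 = 7/31
P(Z=1 | obs) = 12/49 / 31/98 = 24/31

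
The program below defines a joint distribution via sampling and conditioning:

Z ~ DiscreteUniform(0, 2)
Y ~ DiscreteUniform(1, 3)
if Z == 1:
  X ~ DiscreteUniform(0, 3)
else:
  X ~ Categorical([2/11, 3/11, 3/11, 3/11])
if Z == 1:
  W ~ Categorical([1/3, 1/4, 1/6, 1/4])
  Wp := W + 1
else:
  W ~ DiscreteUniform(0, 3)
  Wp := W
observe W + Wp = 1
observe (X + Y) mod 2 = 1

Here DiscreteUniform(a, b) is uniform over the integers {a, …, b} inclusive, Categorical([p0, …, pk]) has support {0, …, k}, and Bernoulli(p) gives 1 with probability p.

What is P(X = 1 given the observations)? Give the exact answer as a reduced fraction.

Enumerate traces; 6 have nonzero weight after conditioning:
  (Z=1, Y=1, X=0, W=0) weight 1/108
  (Z=1, Y=1, X=2, W=0) weight 1/108
  (Z=1, Y=2, X=1, W=0) weight 1/108
  (Z=1, Y=2, X=3, W=0) weight 1/108
  (Z=1, Y=3, X=0, W=0) weight 1/108
  (Z=1, Y=3, X=2, W=0) weight 1/108
Group by X:
  weight(X=0) = 1/54
  weight(X=1) = 1/108
  weight(X=2) = 1/54
  weight(X=3) = 1/108
Total weight = 1/54 + 1/108 + 1/54 + 1/108 = 1/18
P(X=0 | obs) = 1/54 / 1/18 = 1/3
P(X=1 | obs) = 1/108 / 1/18 = 1/6
P(X=2 | obs) = 1/54 / 1/18 = 1/3
P(X=3 | obs) = 1/108 / 1/18 = 1/6

P(X = 1 | obs) = 1/6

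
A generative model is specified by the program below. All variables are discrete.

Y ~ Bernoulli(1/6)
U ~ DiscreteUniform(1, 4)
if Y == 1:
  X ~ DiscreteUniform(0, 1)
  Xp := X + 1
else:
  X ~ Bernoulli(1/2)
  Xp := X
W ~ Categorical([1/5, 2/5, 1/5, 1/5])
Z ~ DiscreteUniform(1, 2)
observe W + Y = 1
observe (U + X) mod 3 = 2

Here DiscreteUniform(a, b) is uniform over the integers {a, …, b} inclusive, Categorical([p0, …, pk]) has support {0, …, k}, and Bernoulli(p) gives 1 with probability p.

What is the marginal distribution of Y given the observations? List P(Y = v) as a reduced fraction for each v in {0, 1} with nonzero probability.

P(Y=0) = 10/11, P(Y=1) = 1/11

Enumerate traces; 12 have nonzero weight after conditioning:
  (Y=0, U=1, X=1, W=1, Z=1) weight 1/48
  (Y=0, U=1, X=1, W=1, Z=2) weight 1/48
  (Y=0, U=2, X=0, W=1, Z=1) weight 1/48
  (Y=0, U=2, X=0, W=1, Z=2) weight 1/48
  (Y=0, U=4, X=1, W=1, Z=1) weight 1/48
  (Y=0, U=4, X=1, W=1, Z=2) weight 1/48
  (Y=1, U=1, X=1, W=0, Z=1) weight 1/480
  (Y=1, U=1, X=1, W=0, Z=2) weight 1/480
  … 4 more
Group by Y:
  weight(Y=0) = 1/8
  weight(Y=1) = 1/80
Total weight = 1/8 + 1/80 = 11/80
P(Y=0 | obs) = 1/8 / 11/80 = 10/11
P(Y=1 | obs) = 1/80 / 11/80 = 1/11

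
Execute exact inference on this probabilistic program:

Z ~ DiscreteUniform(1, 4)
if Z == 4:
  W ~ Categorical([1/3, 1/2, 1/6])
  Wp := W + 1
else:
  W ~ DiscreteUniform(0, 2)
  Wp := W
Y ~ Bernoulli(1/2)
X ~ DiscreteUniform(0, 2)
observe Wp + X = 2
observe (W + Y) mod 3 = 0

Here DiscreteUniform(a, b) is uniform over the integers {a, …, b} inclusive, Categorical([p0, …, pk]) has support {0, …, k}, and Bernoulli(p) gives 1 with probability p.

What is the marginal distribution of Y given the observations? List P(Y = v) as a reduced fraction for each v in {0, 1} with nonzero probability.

Enumerate traces; 7 have nonzero weight after conditioning:
  (Z=1, W=0, Y=0, X=2) weight 1/72
  (Z=1, W=2, Y=1, X=0) weight 1/72
  (Z=2, W=0, Y=0, X=2) weight 1/72
  (Z=2, W=2, Y=1, X=0) weight 1/72
  (Z=3, W=0, Y=0, X=2) weight 1/72
  (Z=3, W=2, Y=1, X=0) weight 1/72
  (Z=4, W=0, Y=0, X=1) weight 1/72
Group by Y:
  weight(Y=0) = 1/18
  weight(Y=1) = 1/24
Total weight = 1/18 + 1/24 = 7/72
P(Y=0 | obs) = 1/18 / 7/72 = 4/7
P(Y=1 | obs) = 1/24 / 7/72 = 3/7

P(Y=0) = 4/7, P(Y=1) = 3/7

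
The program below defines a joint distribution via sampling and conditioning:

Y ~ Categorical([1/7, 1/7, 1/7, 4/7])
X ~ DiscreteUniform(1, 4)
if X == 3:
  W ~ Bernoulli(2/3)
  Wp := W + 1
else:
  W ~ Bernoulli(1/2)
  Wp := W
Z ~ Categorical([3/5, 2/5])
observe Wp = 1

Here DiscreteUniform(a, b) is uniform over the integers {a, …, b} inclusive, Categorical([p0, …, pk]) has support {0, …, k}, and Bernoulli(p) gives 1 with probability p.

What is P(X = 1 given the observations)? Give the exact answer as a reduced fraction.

P(X = 1 | obs) = 3/11

Enumerate traces; 32 have nonzero weight after conditioning:
  (Y=0, X=1, W=1, Z=0) weight 3/280
  (Y=0, X=1, W=1, Z=1) weight 1/140
  (Y=0, X=2, W=1, Z=0) weight 3/280
  (Y=0, X=2, W=1, Z=1) weight 1/140
  (Y=0, X=3, W=0, Z=0) weight 1/140
  (Y=0, X=3, W=0, Z=1) weight 1/210
  (Y=0, X=4, W=1, Z=0) weight 3/280
  (Y=0, X=4, W=1, Z=1) weight 1/140
  … 24 more
Group by X:
  weight(X=1) = 1/8
  weight(X=2) = 1/8
  weight(X=3) = 1/12
  weight(X=4) = 1/8
Total weight = 1/8 + 1/8 + 1/12 + 1/8 = 11/24
P(X=1 | obs) = 1/8 / 11/24 = 3/11
P(X=2 | obs) = 1/8 / 11/24 = 3/11
P(X=3 | obs) = 1/12 / 11/24 = 2/11
P(X=4 | obs) = 1/8 / 11/24 = 3/11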